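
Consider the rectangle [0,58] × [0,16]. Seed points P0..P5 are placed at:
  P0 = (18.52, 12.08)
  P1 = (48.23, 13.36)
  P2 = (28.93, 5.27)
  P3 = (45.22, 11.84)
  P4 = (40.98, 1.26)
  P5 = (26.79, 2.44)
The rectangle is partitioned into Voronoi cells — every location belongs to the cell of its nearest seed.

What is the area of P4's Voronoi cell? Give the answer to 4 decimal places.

1. box [0,58]×[0,16]: [(0, 0) (58, 0) (58, 16) (0, 16)]
2. ⊥bis P4·P0 via (29.75,6.67): [(26.5368, 0) (58, 0) (58, 16) (34.2447, 16)]  |A|=441.7485
3. ⊥bis P4·P1 via (44.605,7.31): [(33.3167, 14.0737) (26.5368, 0) (56.8051, 0)]  |A|=212.9935
4. ⊥bis P4·P2 via (34.955,3.265): [(37.6816, 11.4583) (33.8685, 0) (56.8051, 0)]  |A|=131.408
5. ⊥bis P4·P3 via (43.1,6.55): [(51.4751, 3.1936) (36.878, 9.0435) (33.8685, 0) (56.8051, 0)]  |A|=111.4328
6. ⊥bis P4·P5 via (33.885,1.85): [(51.4751, 3.1936) (36.878, 9.0435) (33.8685, 0) (56.8051, 0)]  |A|=111.4328
7. canonical 4-gon: [(51.4751, 3.1936) (36.878, 9.0435) (33.8685, 0) (56.8051, 0)]
8. shoelace: 111.4328

Area of P4's cell: 111.4328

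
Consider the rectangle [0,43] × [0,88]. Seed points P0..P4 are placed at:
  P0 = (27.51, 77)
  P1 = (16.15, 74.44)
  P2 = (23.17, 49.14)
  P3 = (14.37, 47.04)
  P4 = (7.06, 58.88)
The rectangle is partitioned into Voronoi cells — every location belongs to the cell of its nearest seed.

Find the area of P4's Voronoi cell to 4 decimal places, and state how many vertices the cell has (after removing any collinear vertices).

Area of P4's cell: 296.0393 (4 vertices)

1. box [0,43]×[0,88]: [(0, 0) (43, 0) (43, 88) (0, 88)]
2. ⊥bis P4·P0 via (17.285,67.94): [(0, 87.4476) (0, 0) (43, 0) (43, 38.9184)]  |A|=2716.8692
3. ⊥bis P4·P1 via (11.605,66.66): [(25.7314, 58.4075) (0, 73.4395) (0, 0) (43, 0) (43, 38.9184)]  |A|=2536.6451
4. ⊥bis P4·P2 via (15.115,54.01): [(19.8507, 61.8429) (0, 73.4395) (0, 29.0097)]  |A|=440.9821
5. ⊥bis P4·P3 via (10.715,52.96): [(16.7227, 56.6691) (19.8507, 61.8429) (0, 73.4395) (0, 46.3446)]  |A|=296.0393
6. canonical 4-gon: [(16.7227, 56.6691) (19.8507, 61.8429) (0, 73.4395) (0, 46.3446)]
7. shoelace: 296.0393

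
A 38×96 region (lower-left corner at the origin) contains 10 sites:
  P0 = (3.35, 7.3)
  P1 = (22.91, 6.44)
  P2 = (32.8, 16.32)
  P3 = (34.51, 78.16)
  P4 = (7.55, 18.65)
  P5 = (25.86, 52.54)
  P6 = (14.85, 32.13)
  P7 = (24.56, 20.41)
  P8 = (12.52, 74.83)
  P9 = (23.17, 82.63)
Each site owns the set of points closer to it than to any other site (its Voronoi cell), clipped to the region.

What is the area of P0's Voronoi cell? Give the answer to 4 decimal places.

Area of P0's cell: 164.1371

1. box [0,38]×[0,96]: [(0, 0) (38, 0) (38, 96) (0, 96)]
2. ⊥bis P0·P1 via (13.13,6.87): [(0, 0) (12.8279, 0) (17.0488, 96) (0, 96)]  |A|=1434.0839
3. ⊥bis P0·P2 via (18.075,11.81): [(0, 70.8243) (0, 0) (12.8279, 0) (13.9407, 25.3084)]  |A|=655.9968
4. ⊥bis P0·P3 via (18.93,42.73): [(6.9977, 47.9771) (0, 51.0543) (0, 0) (12.8279, 0) (13.9407, 25.3084)]  |A|=586.825
5. ⊥bis P0·P4 via (5.45,12.975): [(0, 14.9917) (0, 0) (12.8279, 0) (13.2712, 10.0808)]  |A|=164.1371
6. ⊥bis P0·P5 via (14.605,29.92): [(0, 14.9917) (0, 0) (12.8279, 0) (13.2712, 10.0808)]  |A|=164.1371
7. ⊥bis P0·P6 via (9.1,19.715): [(0, 14.9917) (0, 0) (12.8279, 0) (13.2712, 10.0808)]  |A|=164.1371
8. ⊥bis P0·P7 via (13.955,13.855): [(0, 14.9917) (0, 0) (12.8279, 0) (13.2712, 10.0808)]  |A|=164.1371
9. ⊥bis P0·P8 via (7.935,41.065): [(0, 14.9917) (0, 0) (12.8279, 0) (13.2712, 10.0808)]  |A|=164.1371
10. ⊥bis P0·P9 via (13.26,44.965): [(0, 14.9917) (0, 0) (12.8279, 0) (13.2712, 10.0808)]  |A|=164.1371
11. canonical 4-gon: [(0, 14.9917) (0, 0) (12.8279, 0) (13.2712, 10.0808)]
12. shoelace: 164.1371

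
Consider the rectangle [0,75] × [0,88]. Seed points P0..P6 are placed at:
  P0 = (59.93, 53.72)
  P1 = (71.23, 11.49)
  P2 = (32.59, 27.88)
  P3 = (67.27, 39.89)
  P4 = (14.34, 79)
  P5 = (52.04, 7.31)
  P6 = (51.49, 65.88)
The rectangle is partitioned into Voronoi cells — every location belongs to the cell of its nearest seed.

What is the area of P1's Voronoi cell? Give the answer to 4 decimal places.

Area of P1's cell: 356.4974

1. box [0,75]×[0,88]: [(0, 0) (75, 0) (75, 88) (0, 88)]
2. ⊥bis P1·P0 via (65.58,32.605): [(0, 15.057) (0, 0) (75, 0) (75, 35.1256)]  |A|=1881.8467
3. ⊥bis P1·P2 via (51.91,19.685): [(56.3418, 30.133) (43.5602, 0) (75, 0) (75, 35.1256)]  |A|=801.3795
4. ⊥bis P1·P3 via (69.25,25.69): [(53.5272, 23.4977) (43.5602, 0) (75, 0) (75, 26.4918)]  |A|=653.8071
5. ⊥bis P1·P4 via (42.785,45.245): [(53.5272, 23.4977) (43.5602, 0) (75, 0) (75, 26.4918)]  |A|=653.8071
6. ⊥bis P1·P5 via (61.635,9.4): [(58.4157, 24.1793) (63.6825, 0) (75, 0) (75, 26.4918)]  |A|=356.4974
7. ⊥bis P1·P6 via (61.36,38.685): [(58.4157, 24.1793) (63.6825, 0) (75, 0) (75, 26.4918)]  |A|=356.4974
8. canonical 4-gon: [(58.4157, 24.1793) (63.6825, 0) (75, 0) (75, 26.4918)]
9. shoelace: 356.4974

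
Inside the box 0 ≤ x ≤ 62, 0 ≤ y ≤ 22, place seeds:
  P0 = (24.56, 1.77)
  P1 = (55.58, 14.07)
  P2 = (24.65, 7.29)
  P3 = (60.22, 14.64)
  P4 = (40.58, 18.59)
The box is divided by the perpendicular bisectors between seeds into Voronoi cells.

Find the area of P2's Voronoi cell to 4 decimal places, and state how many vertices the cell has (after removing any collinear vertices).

1. box [0,62]×[0,22]: [(0, 0) (62, 0) (62, 22) (0, 22)]
2. ⊥bis P2·P0 via (24.605,4.53): [(0, 4.9312) (62, 3.9203) (62, 22) (0, 22)]  |A|=1089.6045
3. ⊥bis P2·P1 via (40.115,10.68): [(0, 4.9312) (41.5236, 4.2542) (37.6336, 22) (0, 22)]  |A|=688.2995
4. ⊥bis P2·P3 via (42.435,10.965): [(0, 4.9312) (41.5236, 4.2542) (37.6336, 22) (0, 22)]  |A|=688.2995
5. ⊥bis P2·P4 via (32.615,12.94): [(0, 4.9312) (38.7442, 4.2995) (26.1883, 22) (0, 22)]  |A|=562.432
6. canonical 4-gon: [(0, 4.9312) (38.7442, 4.2995) (26.1883, 22) (0, 22)]
7. shoelace: 562.432

Area of P2's cell: 562.4320 (4 vertices)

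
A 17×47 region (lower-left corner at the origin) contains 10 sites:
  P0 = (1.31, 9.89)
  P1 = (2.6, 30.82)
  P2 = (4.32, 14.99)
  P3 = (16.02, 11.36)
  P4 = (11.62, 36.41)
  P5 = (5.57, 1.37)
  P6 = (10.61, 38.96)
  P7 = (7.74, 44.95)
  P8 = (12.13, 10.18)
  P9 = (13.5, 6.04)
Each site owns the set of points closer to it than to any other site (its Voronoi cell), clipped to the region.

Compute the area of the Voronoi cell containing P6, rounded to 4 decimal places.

Area of P6's cell: 65.9033

1. box [0,17]×[0,47]: [(0, 0) (17, 0) (17, 47) (0, 47)]
2. ⊥bis P6·P0 via (5.96,24.425): [(0, 26.3317) (17, 20.8931) (17, 47) (0, 47)]  |A|=397.589
3. ⊥bis P6·P1 via (6.605,34.89): [(0, 41.3895) (17, 24.661) (17, 47) (0, 47)]  |A|=237.5705
4. ⊥bis P6·P2 via (7.465,26.975): [(0, 41.3895) (17, 24.661) (17, 47) (0, 47)]  |A|=237.5705
5. ⊥bis P6·P3 via (13.315,25.16): [(0, 41.3895) (15.965, 25.6794) (17, 25.8823) (17, 47) (0, 47)]  |A|=236.9385
6. ⊥bis P6·P4 via (11.115,37.685): [(0, 41.3895) (5.8741, 35.6092) (17, 40.0159) (17, 47) (0, 47)]  |A|=152.1521
7. ⊥bis P6·P5 via (8.09,20.165): [(0, 41.3895) (5.8741, 35.6092) (17, 40.0159) (17, 47) (0, 47)]  |A|=152.1521
8. ⊥bis P6·P7 via (9.175,41.955): [(2.618, 38.8133) (5.8741, 35.6092) (17, 40.0159) (17, 45.7042)]  |A|=65.9033
9. ⊥bis P6·P8 via (11.37,24.57): [(2.618, 38.8133) (5.8741, 35.6092) (17, 40.0159) (17, 45.7042)]  |A|=65.9033
10. ⊥bis P6·P9 via (12.055,22.5): [(2.618, 38.8133) (5.8741, 35.6092) (17, 40.0159) (17, 45.7042)]  |A|=65.9033
11. canonical 4-gon: [(2.618, 38.8133) (5.8741, 35.6092) (17, 40.0159) (17, 45.7042)]
12. shoelace: 65.9033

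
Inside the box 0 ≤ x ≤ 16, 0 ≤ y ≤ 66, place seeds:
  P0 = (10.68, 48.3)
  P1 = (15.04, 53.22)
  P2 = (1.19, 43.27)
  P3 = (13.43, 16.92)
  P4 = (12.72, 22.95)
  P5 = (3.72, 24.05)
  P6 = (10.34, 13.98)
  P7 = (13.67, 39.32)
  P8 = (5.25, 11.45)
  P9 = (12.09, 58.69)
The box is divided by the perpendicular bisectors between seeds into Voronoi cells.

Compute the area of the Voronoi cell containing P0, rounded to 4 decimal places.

Area of P0's cell: 102.8442

1. box [0,16]×[0,66]: [(0, 0) (16, 0) (16, 66) (0, 66)]
2. ⊥bis P0·P1 via (12.86,50.76): [(0, 62.1563) (0, 0) (16, 0) (16, 47.9774)]  |A|=881.0693
3. ⊥bis P0·P2 via (5.935,45.785): [(0, 62.1563) (0, 56.9824) (16, 26.7956) (16, 47.9774)]  |A|=210.8452
4. ⊥bis P0·P3 via (12.055,32.61): [(0, 62.1563) (0, 56.9824) (12.8799, 32.6823) (16, 32.9557) (16, 47.9774)]  |A|=201.2349
5. ⊥bis P0·P4 via (11.7,35.625): [(0, 62.1563) (0, 56.9824) (11.3357, 35.5957) (16, 35.971) (16, 47.9774)]  |A|=189.4464
6. ⊥bis P0·P5 via (7.2,36.175): [(0, 62.1563) (0, 56.9824) (11.3357, 35.5957) (16, 35.971) (16, 47.9774)]  |A|=189.4464
7. ⊥bis P0·P6 via (10.51,31.14): [(0, 62.1563) (0, 56.9824) (11.3357, 35.5957) (16, 35.971) (16, 47.9774)]  |A|=189.4464
8. ⊥bis P0·P7 via (12.175,43.81): [(0, 62.1563) (0, 56.9824) (7.7608, 42.3402) (16, 45.0836) (16, 47.9774)]  |A|=135.5061
9. ⊥bis P0·P8 via (7.965,29.875): [(0, 62.1563) (0, 56.9824) (7.7608, 42.3402) (16, 45.0836) (16, 47.9774)]  |A|=135.5061
10. ⊥bis P0·P9 via (11.385,53.495): [(9.4823, 53.7532) (1.1093, 54.8895) (7.7608, 42.3402) (16, 45.0836) (16, 47.9774)]  |A|=102.8442
11. canonical 5-gon: [(9.4823, 53.7532) (1.1093, 54.8895) (7.7608, 42.3402) (16, 45.0836) (16, 47.9774)]
12. shoelace: 102.8442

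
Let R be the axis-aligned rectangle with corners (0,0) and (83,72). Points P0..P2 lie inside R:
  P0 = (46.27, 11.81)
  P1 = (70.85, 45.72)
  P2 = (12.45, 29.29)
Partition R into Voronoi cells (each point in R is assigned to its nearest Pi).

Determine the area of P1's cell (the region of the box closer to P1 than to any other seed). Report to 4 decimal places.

Area of P1's cell: 2065.8106

1. box [0,83]×[0,72]: [(0, 0) (83, 0) (83, 72) (0, 72)]
2. ⊥bis P1·P0 via (58.56,28.765): [(0, 71.2128) (83, 11.0494) (83, 72) (0, 72)]  |A|=2562.1178
3. ⊥bis P1·P2 via (41.65,37.505): [(40.4069, 41.9234) (83, 11.0494) (83, 72) (31.9453, 72)]  |A|=2065.8106
4. canonical 4-gon: [(40.4069, 41.9234) (83, 11.0494) (83, 72) (31.9453, 72)]
5. shoelace: 2065.8106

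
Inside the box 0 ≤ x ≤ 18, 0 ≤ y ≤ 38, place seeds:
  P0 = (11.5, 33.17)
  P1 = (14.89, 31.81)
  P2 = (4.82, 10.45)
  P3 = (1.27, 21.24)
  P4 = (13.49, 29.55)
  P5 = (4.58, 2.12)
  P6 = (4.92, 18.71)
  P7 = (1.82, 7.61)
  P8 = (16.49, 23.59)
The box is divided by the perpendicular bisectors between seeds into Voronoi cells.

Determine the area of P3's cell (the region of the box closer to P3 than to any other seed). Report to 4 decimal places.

Area of P3's cell: 63.4303

1. box [0,18]×[0,38]: [(0, 0) (18, 0) (18, 38) (0, 38)]
2. ⊥bis P3·P0 via (6.385,27.205): [(0, 32.6802) (0, 0) (18, 0) (18, 17.2451)]  |A|=449.3274
3. ⊥bis P3·P1 via (8.08,26.525): [(9.8744, 24.2129) (0, 32.6802) (0, 0) (18, 0) (18, 13.7426)]  |A|=435.0972
4. ⊥bis P3·P2 via (3.045,15.845): [(13.6584, 19.3369) (9.8744, 24.2129) (0, 32.6802) (0, 14.8432)]  |A|=129.8657
5. ⊥bis P3·P4 via (7.38,25.395): [(11.8944, 18.7565) (5.8192, 27.6902) (0, 32.6802) (0, 14.8432)]  |A|=116.9158
6. ⊥bis P3·P5 via (2.925,11.68): [(11.8944, 18.7565) (5.8192, 27.6902) (0, 32.6802) (0, 14.8432)]  |A|=116.9158
7. ⊥bis P3·P6 via (3.095,19.975): [(7.1185, 25.7796) (5.8192, 27.6902) (0, 32.6802) (0, 15.5099)]  |A|=63.4303
8. ⊥bis P3·P7 via (1.545,14.425): [(7.1185, 25.7796) (5.8192, 27.6902) (0, 32.6802) (0, 15.5099)]  |A|=63.4303
9. ⊥bis P3·P8 via (8.88,22.415): [(7.1185, 25.7796) (5.8192, 27.6902) (0, 32.6802) (0, 15.5099)]  |A|=63.4303
10. canonical 4-gon: [(7.1185, 25.7796) (5.8192, 27.6902) (0, 32.6802) (0, 15.5099)]
11. shoelace: 63.4303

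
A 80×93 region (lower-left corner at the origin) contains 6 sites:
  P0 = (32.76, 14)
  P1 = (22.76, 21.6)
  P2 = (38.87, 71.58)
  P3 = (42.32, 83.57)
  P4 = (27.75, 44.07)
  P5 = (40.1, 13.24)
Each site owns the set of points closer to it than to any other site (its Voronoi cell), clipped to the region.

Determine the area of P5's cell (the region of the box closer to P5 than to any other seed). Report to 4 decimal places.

Area of P5's cell: 1648.6469

1. box [0,80]×[0,93]: [(0, 0) (80, 0) (80, 93) (0, 93)]
2. ⊥bis P5·P0 via (36.43,13.62): [(35.0198, 0) (80, 0) (80, 93) (44.6492, 93)]  |A|=3735.3944
3. ⊥bis P5·P1 via (31.43,17.42): [(38.2986, 31.6666) (35.0198, 0) (80, 0) (80, 93) (67.8688, 93)]  |A|=3023.3248
4. ⊥bis P5·P2 via (39.485,42.41): [(43.5192, 42.4951) (38.2986, 31.6666) (35.0198, 0) (80, 0) (80, 43.2642)]  |A|=1809.782
5. ⊥bis P5·P3 via (41.21,48.405): [(43.5192, 42.4951) (38.2986, 31.6666) (35.0198, 0) (80, 0) (80, 43.2642)]  |A|=1809.782
6. ⊥bis P5·P4 via (33.925,28.655): [(69.8611, 43.0504) (38.1625, 30.3525) (35.0198, 0) (80, 0) (80, 43.2642)]  |A|=1648.6469
7. canonical 5-gon: [(69.8611, 43.0504) (38.1625, 30.3525) (35.0198, 0) (80, 0) (80, 43.2642)]
8. shoelace: 1648.6469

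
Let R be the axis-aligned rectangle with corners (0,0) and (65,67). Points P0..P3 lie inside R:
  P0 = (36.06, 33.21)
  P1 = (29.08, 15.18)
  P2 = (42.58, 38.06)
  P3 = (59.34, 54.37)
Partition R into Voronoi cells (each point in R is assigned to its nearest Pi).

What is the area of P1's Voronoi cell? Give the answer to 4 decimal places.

1. box [0,65]×[0,67]: [(0, 0) (65, 0) (65, 67) (0, 67)]
2. ⊥bis P1·P0 via (32.57,24.195): [(0, 36.8039) (0, 0) (65, 0) (65, 11.6403)]  |A|=1574.4365
3. ⊥bis P1·P2 via (35.83,26.62): [(54.0016, 15.8981) (0, 36.8039) (0, 0) (65, 0) (65, 9.4087)]  |A|=1562.1643
4. ⊥bis P1·P3 via (44.21,34.775): [(54.0016, 15.8981) (0, 36.8039) (0, 0) (65, 0) (65, 9.4087)]  |A|=1562.1643
5. canonical 5-gon: [(54.0016, 15.8981) (0, 36.8039) (0, 0) (65, 0) (65, 9.4087)]
6. shoelace: 1562.1643

Area of P1's cell: 1562.1643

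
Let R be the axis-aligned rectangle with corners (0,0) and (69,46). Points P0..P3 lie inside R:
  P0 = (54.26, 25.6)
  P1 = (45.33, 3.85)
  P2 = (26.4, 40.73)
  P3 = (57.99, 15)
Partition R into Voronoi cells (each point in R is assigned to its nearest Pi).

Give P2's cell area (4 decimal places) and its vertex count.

Area of P2's cell: 1298.2239 (4 vertices)

1. box [0,69]×[0,46]: [(0, 0) (69, 0) (69, 46) (0, 46)]
2. ⊥bis P2·P0 via (40.33,33.165): [(0, 0) (22.319, 0) (47.3003, 46) (0, 46)]  |A|=1601.2447
3. ⊥bis P2·P1 via (35.865,22.29): [(0, 3.881) (33.8672, 21.2646) (47.3003, 46) (0, 46)]  |A|=1298.2239
4. ⊥bis P2·P3 via (42.195,27.865): [(0, 3.881) (33.8672, 21.2646) (47.3003, 46) (0, 46)]  |A|=1298.2239
5. canonical 4-gon: [(0, 3.881) (33.8672, 21.2646) (47.3003, 46) (0, 46)]
6. shoelace: 1298.2239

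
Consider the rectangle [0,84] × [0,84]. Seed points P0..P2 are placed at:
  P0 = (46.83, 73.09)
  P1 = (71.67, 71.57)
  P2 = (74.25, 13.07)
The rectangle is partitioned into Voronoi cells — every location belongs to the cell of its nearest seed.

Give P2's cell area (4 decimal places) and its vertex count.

Area of P2's cell: 2760.9104 (5 vertices)

1. box [0,84]×[0,84]: [(0, 0) (84, 0) (84, 84) (0, 84)]
2. ⊥bis P2·P0 via (60.54,43.08): [(0, 15.4224) (0, 0) (84, 0) (84, 53.7976)]  |A|=2907.2436
3. ⊥bis P2·P1 via (72.96,42.32): [(57.3716, 41.6325) (0, 15.4224) (0, 0) (84, 0) (84, 42.8069)]  |A|=2760.9104
4. canonical 5-gon: [(57.3716, 41.6325) (0, 15.4224) (0, 0) (84, 0) (84, 42.8069)]
5. shoelace: 2760.9104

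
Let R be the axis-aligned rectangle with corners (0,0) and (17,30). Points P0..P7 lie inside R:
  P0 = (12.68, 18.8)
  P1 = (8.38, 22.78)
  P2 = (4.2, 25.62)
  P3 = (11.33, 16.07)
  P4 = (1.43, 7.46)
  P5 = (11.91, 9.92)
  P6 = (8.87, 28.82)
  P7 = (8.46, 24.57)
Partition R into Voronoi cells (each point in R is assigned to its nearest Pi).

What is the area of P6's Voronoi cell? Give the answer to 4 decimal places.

Area of P6's cell: 40.2436

1. box [0,17]×[0,30]: [(0, 0) (17, 0) (17, 30) (0, 30)]
2. ⊥bis P6·P0 via (10.775,23.81): [(0, 19.7129) (17, 26.177) (17, 30) (0, 30)]  |A|=119.9358
3. ⊥bis P6·P1 via (8.625,25.8): [(0, 26.4997) (14.7102, 25.3063) (17, 26.177) (17, 30) (0, 30)]  |A|=70.0181
4. ⊥bis P6·P2 via (6.535,27.22): [(7.4423, 25.8959) (14.7102, 25.3063) (17, 26.177) (17, 30) (4.6301, 30)]  |A|=47.492
5. ⊥bis P6·P3 via (10.1,22.445): [(7.4423, 25.8959) (14.7102, 25.3063) (17, 26.177) (17, 30) (4.6301, 30)]  |A|=47.492
6. ⊥bis P6·P4 via (5.15,18.14): [(7.4423, 25.8959) (14.7102, 25.3063) (17, 26.177) (17, 30) (4.6301, 30)]  |A|=47.492
7. ⊥bis P6·P5 via (10.39,19.37): [(7.4423, 25.8959) (14.7102, 25.3063) (17, 26.177) (17, 30) (4.6301, 30)]  |A|=47.492
8. ⊥bis P6·P7 via (8.665,26.695): [(6.7694, 26.8779) (16.3999, 25.9488) (17, 26.177) (17, 30) (4.6301, 30)]  |A|=40.2436
9. canonical 5-gon: [(6.7694, 26.8779) (16.3999, 25.9488) (17, 26.177) (17, 30) (4.6301, 30)]
10. shoelace: 40.2436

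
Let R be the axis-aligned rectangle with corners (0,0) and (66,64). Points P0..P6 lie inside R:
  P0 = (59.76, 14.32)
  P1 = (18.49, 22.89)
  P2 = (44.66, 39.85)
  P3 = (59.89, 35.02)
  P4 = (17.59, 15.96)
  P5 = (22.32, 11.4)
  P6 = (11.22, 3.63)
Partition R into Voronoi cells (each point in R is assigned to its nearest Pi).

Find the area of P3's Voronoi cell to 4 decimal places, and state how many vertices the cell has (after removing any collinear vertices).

1. box [0,66]×[0,64]: [(0, 0) (66, 0) (66, 64) (0, 64)]
2. ⊥bis P3·P0 via (59.825,24.67): [(0, 25.0457) (66, 24.6312) (66, 64) (0, 64)]  |A|=2584.6612
3. ⊥bis P3·P1 via (39.19,28.955): [(40.4098, 24.7919) (66, 24.6312) (66, 64) (28.922, 64)]  |A|=1230.607
4. ⊥bis P3·P2 via (52.275,37.435): [(48.2498, 24.7427) (66, 24.6312) (66, 64) (60.6998, 64)]  |A|=453.4387
5. ⊥bis P3·P4 via (38.74,25.49): [(48.2498, 24.7427) (66, 24.6312) (66, 64) (60.6998, 64)]  |A|=453.4387
6. ⊥bis P3·P5 via (41.105,23.21): [(48.2498, 24.7427) (66, 24.6312) (66, 64) (60.6998, 64)]  |A|=453.4387
7. ⊥bis P3·P6 via (35.555,19.325): [(48.2498, 24.7427) (66, 24.6312) (66, 64) (60.6998, 64)]  |A|=453.4387
8. canonical 4-gon: [(48.2498, 24.7427) (66, 24.6312) (66, 64) (60.6998, 64)]
9. shoelace: 453.4387

Area of P3's cell: 453.4387 (4 vertices)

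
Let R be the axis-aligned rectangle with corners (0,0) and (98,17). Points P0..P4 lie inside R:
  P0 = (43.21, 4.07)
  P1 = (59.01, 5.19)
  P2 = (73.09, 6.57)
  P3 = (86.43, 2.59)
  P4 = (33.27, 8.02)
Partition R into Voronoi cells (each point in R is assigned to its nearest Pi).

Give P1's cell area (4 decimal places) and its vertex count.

Area of P1's cell: 254.2782 (4 vertices)

1. box [0,98]×[0,17]: [(0, 0) (98, 0) (98, 17) (0, 17)]
2. ⊥bis P1·P0 via (51.11,4.63): [(51.4382, 0) (98, 0) (98, 17) (50.2331, 17)]  |A|=801.7936
3. ⊥bis P1·P2 via (66.05,5.88): [(51.4382, 0) (66.6263, 0) (64.9601, 17) (50.2331, 17)]  |A|=254.2782
4. ⊥bis P1·P3 via (72.72,3.89): [(51.4382, 0) (66.6263, 0) (64.9601, 17) (50.2331, 17)]  |A|=254.2782
5. ⊥bis P1·P4 via (46.14,6.605): [(51.4382, 0) (66.6263, 0) (64.9601, 17) (50.2331, 17)]  |A|=254.2782
6. canonical 4-gon: [(51.4382, 0) (66.6263, 0) (64.9601, 17) (50.2331, 17)]
7. shoelace: 254.2782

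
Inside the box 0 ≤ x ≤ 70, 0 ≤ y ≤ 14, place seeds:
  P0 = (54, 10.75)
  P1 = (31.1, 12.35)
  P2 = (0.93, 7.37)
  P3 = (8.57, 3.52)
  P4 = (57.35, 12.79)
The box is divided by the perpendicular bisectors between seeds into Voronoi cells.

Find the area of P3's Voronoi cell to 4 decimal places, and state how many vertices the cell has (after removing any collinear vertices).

1. box [0,70]×[0,14]: [(0, 0) (70, 0) (70, 14) (0, 14)]
2. ⊥bis P3·P0 via (31.285,7.135): [(0, 0) (32.4205, 0) (30.1925, 14) (0, 14)]  |A|=438.2908
3. ⊥bis P3·P1 via (19.835,7.935): [(0, 0) (22.9449, 0) (17.458, 14) (0, 14)]  |A|=282.8203
4. ⊥bis P3·P2 via (4.75,5.445): [(2.0061, 0) (22.9449, 0) (17.458, 14) (9.0611, 14)]  |A|=205.3498
5. ⊥bis P3·P4 via (32.96,8.155): [(2.0061, 0) (22.9449, 0) (17.458, 14) (9.0611, 14)]  |A|=205.3498
6. canonical 4-gon: [(2.0061, 0) (22.9449, 0) (17.458, 14) (9.0611, 14)]
7. shoelace: 205.3498

Area of P3's cell: 205.3498 (4 vertices)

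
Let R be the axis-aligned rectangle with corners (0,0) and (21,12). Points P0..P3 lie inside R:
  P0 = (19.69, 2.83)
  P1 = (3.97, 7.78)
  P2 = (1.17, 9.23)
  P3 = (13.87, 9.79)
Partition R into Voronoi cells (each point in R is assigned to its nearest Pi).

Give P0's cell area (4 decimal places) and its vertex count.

1. box [0,21]×[0,12]: [(0, 0) (21, 0) (21, 12) (0, 12)]
2. ⊥bis P0·P1 via (11.83,5.305): [(10.1595, 0) (21, 0) (21, 12) (13.9382, 12)]  |A|=107.4139
3. ⊥bis P0·P2 via (10.43,6.03): [(10.1595, 0) (21, 0) (21, 12) (13.9382, 12)]  |A|=107.4139
4. ⊥bis P0·P3 via (16.78,6.31): [(10.4903, 1.0505) (10.1595, 0) (21, 0) (21, 9.8388)]  |A|=57.3954
5. canonical 4-gon: [(10.4903, 1.0505) (10.1595, 0) (21, 0) (21, 9.8388)]
6. shoelace: 57.3954

Area of P0's cell: 57.3954 (4 vertices)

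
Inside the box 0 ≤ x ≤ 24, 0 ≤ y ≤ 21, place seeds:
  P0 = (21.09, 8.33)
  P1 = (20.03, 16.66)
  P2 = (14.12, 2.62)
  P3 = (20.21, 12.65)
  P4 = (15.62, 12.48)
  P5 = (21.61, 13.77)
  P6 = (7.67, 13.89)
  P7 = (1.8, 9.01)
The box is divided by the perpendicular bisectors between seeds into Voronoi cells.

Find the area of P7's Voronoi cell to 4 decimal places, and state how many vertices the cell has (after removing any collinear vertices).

1. box [0,24]×[0,21]: [(0, 0) (24, 0) (24, 21) (0, 21)]
2. ⊥bis P7·P0 via (11.445,8.67): [(0, 0) (11.1394, 0) (11.8797, 21) (0, 21)]  |A|=241.6997
3. ⊥bis P7·P1 via (10.915,12.835): [(0, 0) (11.1394, 0) (11.5394, 11.3471) (7.4887, 21) (0, 21)]  |A|=220.5068
4. ⊥bis P7·P2 via (7.96,5.815): [(0, 0) (4.9439, 0) (11.2218, 12.1038) (7.4887, 21) (0, 21)]  |A|=181.0596
5. ⊥bis P7·P3 via (11.005,10.83): [(0, 0) (4.9439, 0) (10.8825, 11.4496) (10.3356, 14.2158) (7.4887, 21) (0, 21)]  |A|=180.4114
6. ⊥bis P7·P4 via (8.71,10.745): [(0, 0) (4.9439, 0) (9.2994, 8.3974) (6.1351, 21) (0, 21)]  |A|=157.0614
7. ⊥bis P7·P5 via (11.705,11.39): [(0, 0) (4.9439, 0) (9.2994, 8.3974) (6.1351, 21) (0, 21)]  |A|=157.0614
8. ⊥bis P7·P6 via (4.735,11.45): [(0, 17.1456) (0, 0) (4.9439, 0) (8.5208, 6.8962)]  |A|=90.0941
9. canonical 4-gon: [(0, 17.1456) (0, 0) (4.9439, 0) (8.5208, 6.8962)]
10. shoelace: 90.0941

Area of P7's cell: 90.0941 (4 vertices)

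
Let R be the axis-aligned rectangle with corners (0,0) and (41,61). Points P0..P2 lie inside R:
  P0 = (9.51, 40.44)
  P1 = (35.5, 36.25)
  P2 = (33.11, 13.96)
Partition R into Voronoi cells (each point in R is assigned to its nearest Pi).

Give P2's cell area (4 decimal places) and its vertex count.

Area of P2's cell: 877.9904 (5 vertices)

1. box [0,41]×[0,61]: [(0, 0) (41, 0) (41, 61) (0, 61)]
2. ⊥bis P2·P0 via (21.31,27.2): [(0, 8.2077) (0, 0) (41, 0) (41, 44.7485)]  |A|=1085.602
3. ⊥bis P2·P1 via (34.305,25.105): [(20.6073, 26.5737) (0, 8.2077) (0, 0) (41, 0) (41, 24.3871)]  |A|=877.9904
4. canonical 5-gon: [(20.6073, 26.5737) (0, 8.2077) (0, 0) (41, 0) (41, 24.3871)]
5. shoelace: 877.9904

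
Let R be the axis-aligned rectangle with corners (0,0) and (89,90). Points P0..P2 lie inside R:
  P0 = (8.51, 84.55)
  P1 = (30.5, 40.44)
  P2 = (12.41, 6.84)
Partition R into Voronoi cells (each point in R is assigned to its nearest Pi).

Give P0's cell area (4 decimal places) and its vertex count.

1. box [0,89]×[0,90]: [(0, 0) (89, 0) (89, 90) (0, 90)]
2. ⊥bis P0·P1 via (19.505,62.495): [(0, 52.7712) (74.6776, 90) (0, 90)]  |A|=1390.0772
3. ⊥bis P0·P2 via (10.46,45.695): [(0, 52.7712) (74.6776, 90) (0, 90)]  |A|=1390.0772
4. canonical 3-gon: [(0, 52.7712) (74.6776, 90) (0, 90)]
5. shoelace: 1390.0772

Area of P0's cell: 1390.0772 (3 vertices)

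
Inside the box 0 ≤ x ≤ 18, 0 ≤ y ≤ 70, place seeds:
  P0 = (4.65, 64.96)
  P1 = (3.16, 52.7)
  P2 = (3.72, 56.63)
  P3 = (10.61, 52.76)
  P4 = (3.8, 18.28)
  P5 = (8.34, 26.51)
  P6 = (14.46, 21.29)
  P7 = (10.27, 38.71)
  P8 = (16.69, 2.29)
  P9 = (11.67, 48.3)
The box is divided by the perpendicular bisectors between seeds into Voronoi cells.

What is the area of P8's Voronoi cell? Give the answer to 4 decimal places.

1. box [0,18]×[0,70]: [(0, 0) (18, 0) (18, 70) (0, 70)]
2. ⊥bis P8·P0 via (10.67,33.625): [(0, 31.5751) (0, 0) (18, 0) (18, 35.0332)]  |A|=599.4749
3. ⊥bis P8·P1 via (9.925,27.495): [(0, 24.8311) (0, 0) (18, 0) (18, 29.6623)]  |A|=490.4412
4. ⊥bis P8·P2 via (10.205,29.46): [(0, 24.8311) (0, 0) (18, 0) (18, 29.6623)]  |A|=490.4412
5. ⊥bis P8·P3 via (13.65,27.525): [(7.0944, 26.7353) (0, 24.8311) (0, 0) (18, 0) (18, 28.049)]  |A|=481.6442
6. ⊥bis P8·P4 via (10.245,10.285): [(0, 2.0262) (0, 0) (18, 0) (18, 16.5365)]  |A|=167.0647
7. ⊥bis P8·P5 via (12.515,14.4): [(17.4678, 16.1075) (0, 2.0262) (0, 0) (18, 0) (18, 16.291)]  |A|=166.9993
8. ⊥bis P8·P6 via (15.575,11.79): [(11.5218, 11.3143) (0, 2.0262) (0, 0) (18, 0) (18, 12.0746)]  |A|=152.6121
9. ⊥bis P8·P7 via (13.48,20.5): [(11.5218, 11.3143) (0, 2.0262) (0, 0) (18, 0) (18, 12.0746)]  |A|=152.6121
10. ⊥bis P8·P9 via (14.18,25.295): [(11.5218, 11.3143) (0, 2.0262) (0, 0) (18, 0) (18, 12.0746)]  |A|=152.6121
11. canonical 5-gon: [(11.5218, 11.3143) (0, 2.0262) (0, 0) (18, 0) (18, 12.0746)]
12. shoelace: 152.6121

Area of P8's cell: 152.6121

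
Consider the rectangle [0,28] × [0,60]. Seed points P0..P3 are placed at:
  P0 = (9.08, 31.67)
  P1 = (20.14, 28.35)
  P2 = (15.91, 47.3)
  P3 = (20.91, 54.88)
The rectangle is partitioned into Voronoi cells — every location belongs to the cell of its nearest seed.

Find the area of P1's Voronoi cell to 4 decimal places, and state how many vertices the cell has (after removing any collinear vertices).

1. box [0,28]×[0,60]: [(0, 0) (28, 0) (28, 60) (0, 60)]
2. ⊥bis P1·P0 via (14.61,30.01): [(5.6016, 0) (28, 0) (28, 60) (23.6124, 60)]  |A|=803.5801
3. ⊥bis P1·P2 via (18.025,37.825): [(16.8791, 37.5692) (5.6016, 0) (28, 0) (28, 40.0516)]  |A|=643.45
4. ⊥bis P1·P3 via (20.525,41.615): [(16.8791, 37.5692) (5.6016, 0) (28, 0) (28, 40.0516)]  |A|=643.45
5. canonical 4-gon: [(16.8791, 37.5692) (5.6016, 0) (28, 0) (28, 40.0516)]
6. shoelace: 643.45

Area of P1's cell: 643.4500 (4 vertices)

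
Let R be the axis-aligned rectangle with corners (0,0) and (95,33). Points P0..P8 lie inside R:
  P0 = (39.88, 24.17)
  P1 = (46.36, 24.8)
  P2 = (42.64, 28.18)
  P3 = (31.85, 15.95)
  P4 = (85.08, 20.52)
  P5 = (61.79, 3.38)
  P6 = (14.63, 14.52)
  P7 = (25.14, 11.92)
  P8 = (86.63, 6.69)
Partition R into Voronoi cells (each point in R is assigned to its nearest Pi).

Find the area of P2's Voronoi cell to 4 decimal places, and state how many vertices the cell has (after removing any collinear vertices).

1. box [0,95]×[0,33]: [(0, 0) (95, 0) (95, 33) (0, 33)]
2. ⊥bis P2·P0 via (41.26,26.175): [(79.2896, 0) (95, 0) (95, 33) (31.344, 33)]  |A|=1309.5458
3. ⊥bis P2·P1 via (44.5,26.49): [(43.0773, 24.9242) (50.415, 33) (31.344, 33)]  |A|=77.007
4. ⊥bis P2·P3 via (37.245,22.065): [(43.0773, 24.9242) (50.415, 33) (31.344, 33)]  |A|=77.007
5. ⊥bis P2·P4 via (63.86,24.35): [(43.0773, 24.9242) (50.415, 33) (31.344, 33)]  |A|=77.007
6. ⊥bis P2·P5 via (52.215,15.78): [(43.0773, 24.9242) (50.415, 33) (31.344, 33)]  |A|=77.007
7. ⊥bis P2·P6 via (28.635,21.35): [(43.0773, 24.9242) (50.415, 33) (31.344, 33)]  |A|=77.007
8. ⊥bis P2·P7 via (33.89,20.05): [(43.0773, 24.9242) (50.415, 33) (31.344, 33)]  |A|=77.007
9. ⊥bis P2·P8 via (64.635,17.435): [(43.0773, 24.9242) (50.415, 33) (31.344, 33)]  |A|=77.007
10. canonical 3-gon: [(43.0773, 24.9242) (50.415, 33) (31.344, 33)]
11. shoelace: 77.007

Area of P2's cell: 77.0070 (3 vertices)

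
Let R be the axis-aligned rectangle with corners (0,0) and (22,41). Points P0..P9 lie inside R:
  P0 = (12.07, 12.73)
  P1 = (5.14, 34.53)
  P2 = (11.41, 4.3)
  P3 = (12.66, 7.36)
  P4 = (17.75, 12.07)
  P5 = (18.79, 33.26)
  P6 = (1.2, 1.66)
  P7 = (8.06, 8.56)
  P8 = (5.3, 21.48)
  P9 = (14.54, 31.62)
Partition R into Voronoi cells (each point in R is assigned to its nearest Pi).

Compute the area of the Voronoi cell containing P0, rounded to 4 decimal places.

Area of P0's cell: 69.3641

1. box [0,22]×[0,41]: [(0, 0) (22, 0) (22, 41) (0, 41)]
2. ⊥bis P0·P1 via (8.605,23.63): [(0, 20.8946) (0, 0) (22, 0) (22, 27.8881)]  |A|=536.6096
3. ⊥bis P0·P2 via (11.74,8.515): [(0, 20.8946) (0, 9.4341) (22, 7.7117) (22, 27.8881)]  |A|=348.005
4. ⊥bis P0·P3 via (12.365,10.045): [(0, 20.8946) (0, 9.4341) (3.9736, 9.123) (22, 11.1036) (22, 27.8881)]  |A|=317.4335
5. ⊥bis P0·P4 via (14.91,12.4): [(16.5068, 26.1419) (0, 20.8946) (0, 9.4341) (3.9736, 9.123) (14.6657, 10.2978)]  |A|=213.9721
6. ⊥bis P0·P5 via (15.43,22.995): [(16.1151, 22.7708) (11.0832, 24.4178) (0, 20.8946) (0, 9.4341) (3.9736, 9.123) (14.6657, 10.2978)]  |A|=205.168
7. ⊥bis P0·P6 via (6.635,7.195): [(16.1151, 22.7708) (11.0832, 24.4178) (0, 20.8946) (0, 13.7101) (4.6013, 9.192) (14.6657, 10.2978)]  |A|=195.096
8. ⊥bis P0·P7 via (10.065,10.645): [(16.1151, 22.7708) (11.0832, 24.4178) (0, 20.8946) (0, 20.3238) (10.8608, 9.8797) (14.6657, 10.2978)]  |A|=143.4581
9. ⊥bis P0·P8 via (8.685,17.105): [(16.1151, 22.7708) (16.0397, 22.7954) (5.7271, 14.8164) (10.8608, 9.8797) (14.6657, 10.2978)]  |A|=69.9129
10. ⊥bis P0·P9 via (13.305,22.175): [(16.0048, 21.822) (14.9584, 21.9588) (5.7271, 14.8164) (10.8608, 9.8797) (14.6657, 10.2978)]  |A|=69.3641
11. canonical 5-gon: [(16.0048, 21.822) (14.9584, 21.9588) (5.7271, 14.8164) (10.8608, 9.8797) (14.6657, 10.2978)]
12. shoelace: 69.3641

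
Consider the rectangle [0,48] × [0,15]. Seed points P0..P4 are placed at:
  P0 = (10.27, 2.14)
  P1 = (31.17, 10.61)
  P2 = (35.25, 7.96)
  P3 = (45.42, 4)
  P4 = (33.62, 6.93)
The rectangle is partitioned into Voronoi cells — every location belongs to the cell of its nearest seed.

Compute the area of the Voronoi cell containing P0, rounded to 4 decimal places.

Area of P0's cell: 303.5030

1. box [0,48]×[0,15]: [(0, 0) (48, 0) (48, 15) (0, 15)]
2. ⊥bis P0·P1 via (20.72,6.375): [(0, 0) (23.3036, 0) (17.2246, 15) (0, 15)]  |A|=303.9612
3. ⊥bis P0·P2 via (22.76,5.05): [(0, 0) (23.3036, 0) (17.2246, 15) (0, 15)]  |A|=303.9612
4. ⊥bis P0·P3 via (27.845,3.07): [(0, 0) (23.3036, 0) (17.2246, 15) (0, 15)]  |A|=303.9612
5. ⊥bis P0·P4 via (21.945,4.535): [(0, 0) (22.8753, 0) (22.4363, 2.1399) (17.2246, 15) (0, 15)]  |A|=303.503
6. canonical 5-gon: [(0, 0) (22.8753, 0) (22.4363, 2.1399) (17.2246, 15) (0, 15)]
7. shoelace: 303.503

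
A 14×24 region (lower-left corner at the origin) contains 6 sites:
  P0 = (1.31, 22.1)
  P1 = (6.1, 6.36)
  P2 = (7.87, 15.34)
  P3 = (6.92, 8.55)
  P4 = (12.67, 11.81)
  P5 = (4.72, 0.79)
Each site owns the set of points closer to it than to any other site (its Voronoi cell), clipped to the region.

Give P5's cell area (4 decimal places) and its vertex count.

Area of P5's cell: 44.5350 (4 vertices)

1. box [0,14]×[0,24]: [(0, 0) (14, 0) (14, 24) (0, 24)]
2. ⊥bis P5·P0 via (3.015,11.445): [(0, 10.9625) (0, 0) (14, 0) (14, 13.2028)]  |A|=169.1574
3. ⊥bis P5·P1 via (5.41,3.575): [(0, 4.9154) (0, 0) (14, 0) (14, 1.4468)]  |A|=44.535
4. ⊥bis P5·P2 via (6.295,8.065): [(0, 4.9154) (0, 0) (14, 0) (14, 1.4468)]  |A|=44.535
5. ⊥bis P5·P3 via (5.82,4.67): [(0, 4.9154) (0, 0) (14, 0) (14, 1.4468)]  |A|=44.535
6. ⊥bis P5·P4 via (8.695,6.3): [(0, 4.9154) (0, 0) (14, 0) (14, 1.4468)]  |A|=44.535
7. canonical 4-gon: [(0, 4.9154) (0, 0) (14, 0) (14, 1.4468)]
8. shoelace: 44.535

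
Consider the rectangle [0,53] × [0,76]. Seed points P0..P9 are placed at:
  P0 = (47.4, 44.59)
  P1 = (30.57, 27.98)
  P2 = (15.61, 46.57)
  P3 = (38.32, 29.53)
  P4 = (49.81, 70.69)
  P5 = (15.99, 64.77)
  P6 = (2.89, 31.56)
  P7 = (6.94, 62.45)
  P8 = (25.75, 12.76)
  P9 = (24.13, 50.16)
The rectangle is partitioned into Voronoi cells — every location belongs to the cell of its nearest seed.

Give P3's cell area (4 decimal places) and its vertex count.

Area of P3's cell: 453.3315 (5 vertices)

1. box [0,53]×[0,76]: [(0, 0) (53, 0) (53, 76) (0, 76)]
2. ⊥bis P3·P0 via (42.86,37.06): [(0, 62.9012) (0, 0) (53, 0) (53, 30.9464)]  |A|=2486.9613
3. ⊥bis P3·P1 via (34.445,28.755): [(31.4024, 43.968) (40.196, 0) (53, 0) (53, 30.9464)]  |A|=615.6672
4. ⊥bis P3·P2 via (26.965,38.05): [(31.4045, 43.9668) (31.403, 43.9648) (40.196, 0) (53, 0) (53, 30.9464)]  |A|=615.6672
5. ⊥bis P3·P4 via (44.065,50.11): [(31.4045, 43.9668) (31.403, 43.9648) (40.196, 0) (53, 0) (53, 30.9464)]  |A|=615.6672
6. ⊥bis P3·P5 via (27.155,47.15): [(31.4045, 43.9668) (31.403, 43.9648) (40.196, 0) (53, 0) (53, 30.9464)]  |A|=615.6672
7. ⊥bis P3·P6 via (20.605,30.545): [(31.4045, 43.9668) (31.403, 43.9648) (40.196, 0) (53, 0) (53, 30.9464)]  |A|=615.6672
8. ⊥bis P3·P7 via (22.63,45.99): [(31.4045, 43.9668) (31.403, 43.9648) (40.196, 0) (53, 0) (53, 30.9464)]  |A|=615.6672
9. ⊥bis P3·P8 via (32.035,21.145): [(31.4045, 43.9668) (31.403, 43.9648) (36.6604, 17.678) (53, 5.4306) (53, 30.9464)]  |A|=458.1254
10. ⊥bis P3·P9 via (31.225,39.845): [(34.5021, 42.0991) (32.1058, 40.4509) (36.6604, 17.678) (53, 5.4306) (53, 30.9464)]  |A|=453.3315
11. canonical 5-gon: [(34.5021, 42.0991) (32.1058, 40.4509) (36.6604, 17.678) (53, 5.4306) (53, 30.9464)]
12. shoelace: 453.3315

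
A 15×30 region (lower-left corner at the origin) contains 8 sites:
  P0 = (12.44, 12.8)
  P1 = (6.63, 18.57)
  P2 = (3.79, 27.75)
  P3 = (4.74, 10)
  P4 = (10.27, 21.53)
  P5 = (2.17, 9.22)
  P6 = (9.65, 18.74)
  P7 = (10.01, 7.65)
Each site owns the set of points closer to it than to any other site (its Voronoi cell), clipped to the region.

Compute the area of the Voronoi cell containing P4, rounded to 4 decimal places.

Area of P4's cell: 67.9779

1. box [0,15]×[0,30]: [(0, 0) (15, 0) (15, 30) (0, 30)]
2. ⊥bis P4·P0 via (11.355,17.165): [(0, 14.3425) (15, 18.071) (15, 30) (0, 30)]  |A|=206.8985
3. ⊥bis P4·P1 via (8.45,20.05): [(10.89, 17.0494) (15, 18.071) (15, 30) (0.3588, 30)]  |A|=119.3199
4. ⊥bis P4·P2 via (7.03,24.64): [(5.7781, 23.3357) (10.89, 17.0494) (15, 18.071) (15, 30) (12.1749, 30)]  |A|=79.947
5. ⊥bis P4·P3 via (7.505,15.765): [(5.7781, 23.3357) (10.89, 17.0494) (15, 18.071) (15, 30) (12.1749, 30)]  |A|=79.947
6. ⊥bis P4·P5 via (6.22,15.375): [(5.7781, 23.3357) (10.89, 17.0494) (15, 18.071) (15, 30) (12.1749, 30)]  |A|=79.947
7. ⊥bis P4·P6 via (9.96,20.135): [(5.7781, 23.3357) (8.0326, 20.5633) (15, 19.015) (15, 30) (12.1749, 30)]  |A|=67.9779
8. ⊥bis P4·P7 via (10.14,14.59): [(5.7781, 23.3357) (8.0326, 20.5633) (15, 19.015) (15, 30) (12.1749, 30)]  |A|=67.9779
9. canonical 5-gon: [(5.7781, 23.3357) (8.0326, 20.5633) (15, 19.015) (15, 30) (12.1749, 30)]
10. shoelace: 67.9779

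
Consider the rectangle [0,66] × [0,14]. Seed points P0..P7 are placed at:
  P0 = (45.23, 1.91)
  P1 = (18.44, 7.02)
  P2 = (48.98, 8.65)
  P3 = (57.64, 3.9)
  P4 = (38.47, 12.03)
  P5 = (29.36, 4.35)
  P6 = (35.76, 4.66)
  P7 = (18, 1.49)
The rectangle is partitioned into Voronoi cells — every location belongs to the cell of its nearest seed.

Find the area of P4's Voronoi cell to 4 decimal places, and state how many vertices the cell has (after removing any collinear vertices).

Area of P4's cell: 73.4353 (5 vertices)

1. box [0,66]×[0,14]: [(0, 0) (66, 0) (66, 14) (0, 14)]
2. ⊥bis P4·P0 via (41.85,6.97): [(0, 0) (31.4156, 0) (52.3742, 14) (0, 14)]  |A|=586.5288
3. ⊥bis P4·P1 via (28.455,9.525): [(30.8374, 0) (31.4156, 0) (52.3742, 14) (27.3357, 14)]  |A|=179.3168
4. ⊥bis P4·P2 via (43.725,10.34): [(30.8374, 0) (31.4156, 0) (42.8577, 7.6431) (44.9021, 14) (27.3357, 14)]  |A|=155.5671
5. ⊥bis P4·P3 via (48.055,7.965): [(30.8374, 0) (31.4156, 0) (42.8577, 7.6431) (44.9021, 14) (27.3357, 14)]  |A|=155.5671
6. ⊥bis P4·P5 via (33.915,8.19): [(37.4316, 4.0186) (42.8577, 7.6431) (44.9021, 14) (29.017, 14)]  |A|=92.8191
7. ⊥bis P4·P6 via (37.115,8.345): [(32.288, 10.1199) (41.4965, 6.7339) (42.8577, 7.6431) (44.9021, 14) (29.017, 14)]  |A|=73.4353
8. ⊥bis P4·P7 via (28.235,6.76): [(32.288, 10.1199) (41.4965, 6.7339) (42.8577, 7.6431) (44.9021, 14) (29.017, 14)]  |A|=73.4353
9. canonical 5-gon: [(32.288, 10.1199) (41.4965, 6.7339) (42.8577, 7.6431) (44.9021, 14) (29.017, 14)]
10. shoelace: 73.4353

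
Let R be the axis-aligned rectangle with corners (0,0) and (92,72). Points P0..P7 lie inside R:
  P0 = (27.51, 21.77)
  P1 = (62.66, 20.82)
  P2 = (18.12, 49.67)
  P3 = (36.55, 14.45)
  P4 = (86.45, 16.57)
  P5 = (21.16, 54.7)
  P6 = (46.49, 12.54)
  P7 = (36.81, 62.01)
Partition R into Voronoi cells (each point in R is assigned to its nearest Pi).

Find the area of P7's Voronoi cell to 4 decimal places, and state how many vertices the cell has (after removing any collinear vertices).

1. box [0,92]×[0,72]: [(0, 0) (92, 0) (92, 72) (0, 72)]
2. ⊥bis P7·P0 via (32.16,41.89): [(0, 49.3226) (92, 28.0602) (92, 72) (0, 72)]  |A|=3064.392
3. ⊥bis P7·P1 via (49.735,41.415): [(0, 49.3226) (45.5579, 38.7936) (92, 67.9396) (92, 72) (0, 72)]  |A|=2138.3495
4. ⊥bis P7·P2 via (27.465,55.84): [(37.4885, 40.6585) (45.5579, 38.7936) (92, 67.9396) (92, 72) (16.7954, 72)]  |A|=1450.0817
5. ⊥bis P7·P3 via (36.68,38.23): [(37.4885, 40.6585) (45.5579, 38.7936) (92, 67.9396) (92, 72) (16.7954, 72)]  |A|=1450.0817
6. ⊥bis P7·P4 via (61.63,39.29): [(37.4885, 40.6585) (45.5579, 38.7936) (82.2604, 61.8273) (91.5724, 72) (16.7954, 72)]  |A|=1428.1339
7. ⊥bis P7·P5 via (28.985,58.355): [(36.6763, 41.8887) (37.4885, 40.6585) (45.5579, 38.7936) (82.2604, 61.8273) (91.5724, 72) (22.6115, 72)]  |A|=1340.5688
8. ⊥bis P7·P6 via (41.65,37.275): [(36.6763, 41.8887) (37.4885, 40.6585) (45.5579, 38.7936) (82.2604, 61.8273) (91.5724, 72) (22.6115, 72)]  |A|=1340.5688
9. canonical 6-gon: [(36.6763, 41.8887) (37.4885, 40.6585) (45.5579, 38.7936) (82.2604, 61.8273) (91.5724, 72) (22.6115, 72)]
10. shoelace: 1340.5688

Area of P7's cell: 1340.5688 (6 vertices)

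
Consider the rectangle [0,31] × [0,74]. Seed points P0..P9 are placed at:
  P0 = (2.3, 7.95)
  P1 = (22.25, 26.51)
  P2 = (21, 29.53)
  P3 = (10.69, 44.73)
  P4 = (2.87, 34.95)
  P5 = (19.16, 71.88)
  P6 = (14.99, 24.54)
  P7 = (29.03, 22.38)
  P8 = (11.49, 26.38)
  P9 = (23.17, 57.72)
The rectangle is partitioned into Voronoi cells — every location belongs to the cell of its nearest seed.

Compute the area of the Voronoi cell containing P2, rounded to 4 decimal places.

1. box [0,31]×[0,74]: [(0, 0) (31, 0) (31, 74) (0, 74)]
2. ⊥bis P2·P0 via (11.65,18.74): [(0, 28.8352) (31, 1.9724) (31, 74) (0, 74)]  |A|=1816.4819
3. ⊥bis P2·P1 via (21.625,28.02): [(0, 28.8352) (7.627, 22.2261) (31, 31.9004) (31, 74) (0, 74)]  |A|=1466.7282
4. ⊥bis P2·P3 via (15.845,37.13): [(1.5877, 27.4594) (7.627, 22.2261) (31, 31.9004) (31, 47.4095)]  |A|=318.451
5. ⊥bis P2·P4 via (11.935,32.24): [(12.7742, 35.0471) (9.1269, 22.847) (31, 31.9004) (31, 47.4095)]  |A|=258.2501
6. ⊥bis P2·P5 via (20.08,50.705): [(12.7742, 35.0471) (9.1269, 22.847) (31, 31.9004) (31, 47.4095)]  |A|=258.2501
7. ⊥bis P2·P6 via (17.995,27.035): [(12.7742, 35.0471) (12.3952, 33.7794) (18.3148, 26.6499) (31, 31.9004) (31, 47.4095)]  |A|=214.2418
8. ⊥bis P2·P7 via (25.015,25.955): [(12.7742, 35.0471) (12.3952, 33.7794) (18.3148, 26.6499) (29.9054, 31.4473) (31, 32.6766) (31, 47.4095)]  |A|=213.8169
9. ⊥bis P2·P8 via (16.245,27.955): [(13.6901, 35.6684) (15.5905, 29.931) (18.3148, 26.6499) (29.9054, 31.4473) (31, 32.6766) (31, 47.4095)]  |A|=207.8447
10. ⊥bis P2·P9 via (22.085,43.625): [(25.0806, 43.3944) (13.6901, 35.6684) (15.5905, 29.931) (18.3148, 26.6499) (29.9054, 31.4473) (31, 32.6766) (31, 42.9387)]  |A|=194.6126
11. canonical 7-gon: [(25.0806, 43.3944) (13.6901, 35.6684) (15.5905, 29.931) (18.3148, 26.6499) (29.9054, 31.4473) (31, 32.6766) (31, 42.9387)]
12. shoelace: 194.6126

Area of P2's cell: 194.6126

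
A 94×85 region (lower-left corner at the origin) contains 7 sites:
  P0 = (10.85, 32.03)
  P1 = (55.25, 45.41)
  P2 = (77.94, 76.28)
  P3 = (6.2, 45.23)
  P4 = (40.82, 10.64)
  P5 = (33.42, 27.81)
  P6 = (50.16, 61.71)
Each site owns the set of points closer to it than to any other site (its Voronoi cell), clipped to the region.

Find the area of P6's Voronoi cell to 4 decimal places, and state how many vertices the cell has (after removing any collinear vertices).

1. box [0,94]×[0,85]: [(0, 0) (94, 0) (94, 85) (0, 85)]
2. ⊥bis P6·P0 via (30.505,46.87): [(65.893, 0) (94, 0) (94, 85) (1.7159, 85)]  |A|=5116.6213
3. ⊥bis P6·P1 via (52.705,53.56): [(30.6531, 46.6739) (94, 66.4552) (94, 85) (1.7159, 85)]  |A|=2355.8247
4. ⊥bis P6·P2 via (64.05,68.995): [(30.6531, 46.6739) (69.4095, 58.7763) (55.6557, 85) (1.7159, 85)]  |A|=1625.0472
5. ⊥bis P6·P3 via (28.18,53.47): [(30.72, 46.6947) (69.4095, 58.7763) (55.6557, 85) (16.3598, 85)]  |A|=1342.9945
6. ⊥bis P6·P4 via (45.49,36.175): [(30.72, 46.6947) (69.4095, 58.7763) (55.6557, 85) (16.3598, 85)]  |A|=1342.9945
7. ⊥bis P6·P5 via (41.79,44.76): [(29.0952, 51.0288) (35.1013, 48.0629) (69.4095, 58.7763) (55.6557, 85) (16.3598, 85)]  |A|=1332.3885
8. canonical 5-gon: [(29.0952, 51.0288) (35.1013, 48.0629) (69.4095, 58.7763) (55.6557, 85) (16.3598, 85)]
9. shoelace: 1332.3885

Area of P6's cell: 1332.3885 (5 vertices)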